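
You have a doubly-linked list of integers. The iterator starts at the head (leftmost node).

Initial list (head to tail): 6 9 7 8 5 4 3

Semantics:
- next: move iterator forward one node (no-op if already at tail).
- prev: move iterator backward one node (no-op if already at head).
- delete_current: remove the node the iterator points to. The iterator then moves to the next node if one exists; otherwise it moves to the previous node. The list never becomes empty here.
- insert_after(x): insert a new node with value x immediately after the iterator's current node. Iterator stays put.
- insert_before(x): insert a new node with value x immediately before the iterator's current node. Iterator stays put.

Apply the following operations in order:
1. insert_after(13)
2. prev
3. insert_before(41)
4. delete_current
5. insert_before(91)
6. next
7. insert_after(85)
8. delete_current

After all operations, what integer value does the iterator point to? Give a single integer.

After 1 (insert_after(13)): list=[6, 13, 9, 7, 8, 5, 4, 3] cursor@6
After 2 (prev): list=[6, 13, 9, 7, 8, 5, 4, 3] cursor@6
After 3 (insert_before(41)): list=[41, 6, 13, 9, 7, 8, 5, 4, 3] cursor@6
After 4 (delete_current): list=[41, 13, 9, 7, 8, 5, 4, 3] cursor@13
After 5 (insert_before(91)): list=[41, 91, 13, 9, 7, 8, 5, 4, 3] cursor@13
After 6 (next): list=[41, 91, 13, 9, 7, 8, 5, 4, 3] cursor@9
After 7 (insert_after(85)): list=[41, 91, 13, 9, 85, 7, 8, 5, 4, 3] cursor@9
After 8 (delete_current): list=[41, 91, 13, 85, 7, 8, 5, 4, 3] cursor@85

Answer: 85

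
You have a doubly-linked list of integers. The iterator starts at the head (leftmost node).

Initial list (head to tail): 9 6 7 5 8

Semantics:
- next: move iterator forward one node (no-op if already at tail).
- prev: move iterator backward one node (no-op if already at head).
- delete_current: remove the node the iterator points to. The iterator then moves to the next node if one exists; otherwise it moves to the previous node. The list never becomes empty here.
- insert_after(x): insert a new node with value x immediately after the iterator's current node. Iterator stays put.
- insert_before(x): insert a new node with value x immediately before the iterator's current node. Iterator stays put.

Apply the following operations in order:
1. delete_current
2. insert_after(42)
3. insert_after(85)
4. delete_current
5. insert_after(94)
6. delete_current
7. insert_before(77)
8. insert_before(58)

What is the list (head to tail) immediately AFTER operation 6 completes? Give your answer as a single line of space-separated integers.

Answer: 94 42 7 5 8

Derivation:
After 1 (delete_current): list=[6, 7, 5, 8] cursor@6
After 2 (insert_after(42)): list=[6, 42, 7, 5, 8] cursor@6
After 3 (insert_after(85)): list=[6, 85, 42, 7, 5, 8] cursor@6
After 4 (delete_current): list=[85, 42, 7, 5, 8] cursor@85
After 5 (insert_after(94)): list=[85, 94, 42, 7, 5, 8] cursor@85
After 6 (delete_current): list=[94, 42, 7, 5, 8] cursor@94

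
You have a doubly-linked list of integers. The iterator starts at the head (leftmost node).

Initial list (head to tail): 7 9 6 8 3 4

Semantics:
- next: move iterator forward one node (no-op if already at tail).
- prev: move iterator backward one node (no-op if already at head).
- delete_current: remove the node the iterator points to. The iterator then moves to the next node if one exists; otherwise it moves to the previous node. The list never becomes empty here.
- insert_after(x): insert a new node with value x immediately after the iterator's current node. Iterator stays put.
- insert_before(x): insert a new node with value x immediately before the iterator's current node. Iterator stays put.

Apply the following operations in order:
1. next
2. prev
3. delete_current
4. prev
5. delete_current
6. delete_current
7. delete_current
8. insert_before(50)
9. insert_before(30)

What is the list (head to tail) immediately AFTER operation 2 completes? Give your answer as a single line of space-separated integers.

Answer: 7 9 6 8 3 4

Derivation:
After 1 (next): list=[7, 9, 6, 8, 3, 4] cursor@9
After 2 (prev): list=[7, 9, 6, 8, 3, 4] cursor@7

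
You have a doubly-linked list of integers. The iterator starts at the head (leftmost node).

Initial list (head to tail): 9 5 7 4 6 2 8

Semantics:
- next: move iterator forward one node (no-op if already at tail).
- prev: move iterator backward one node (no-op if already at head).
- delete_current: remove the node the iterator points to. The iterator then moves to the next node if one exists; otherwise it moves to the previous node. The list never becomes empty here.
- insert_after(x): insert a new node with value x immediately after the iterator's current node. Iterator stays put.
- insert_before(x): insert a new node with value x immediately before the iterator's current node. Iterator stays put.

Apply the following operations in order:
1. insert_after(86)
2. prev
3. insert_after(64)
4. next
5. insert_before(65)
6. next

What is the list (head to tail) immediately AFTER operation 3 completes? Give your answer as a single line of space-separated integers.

Answer: 9 64 86 5 7 4 6 2 8

Derivation:
After 1 (insert_after(86)): list=[9, 86, 5, 7, 4, 6, 2, 8] cursor@9
After 2 (prev): list=[9, 86, 5, 7, 4, 6, 2, 8] cursor@9
After 3 (insert_after(64)): list=[9, 64, 86, 5, 7, 4, 6, 2, 8] cursor@9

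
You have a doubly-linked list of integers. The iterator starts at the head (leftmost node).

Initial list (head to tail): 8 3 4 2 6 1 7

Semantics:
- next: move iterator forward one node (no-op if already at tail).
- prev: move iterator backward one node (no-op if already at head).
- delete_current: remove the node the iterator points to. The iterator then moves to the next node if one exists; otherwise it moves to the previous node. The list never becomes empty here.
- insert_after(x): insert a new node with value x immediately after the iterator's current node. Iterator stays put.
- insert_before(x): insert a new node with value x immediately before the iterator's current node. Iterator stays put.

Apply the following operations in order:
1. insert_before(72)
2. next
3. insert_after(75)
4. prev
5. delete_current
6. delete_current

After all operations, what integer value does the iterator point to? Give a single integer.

Answer: 75

Derivation:
After 1 (insert_before(72)): list=[72, 8, 3, 4, 2, 6, 1, 7] cursor@8
After 2 (next): list=[72, 8, 3, 4, 2, 6, 1, 7] cursor@3
After 3 (insert_after(75)): list=[72, 8, 3, 75, 4, 2, 6, 1, 7] cursor@3
After 4 (prev): list=[72, 8, 3, 75, 4, 2, 6, 1, 7] cursor@8
After 5 (delete_current): list=[72, 3, 75, 4, 2, 6, 1, 7] cursor@3
After 6 (delete_current): list=[72, 75, 4, 2, 6, 1, 7] cursor@75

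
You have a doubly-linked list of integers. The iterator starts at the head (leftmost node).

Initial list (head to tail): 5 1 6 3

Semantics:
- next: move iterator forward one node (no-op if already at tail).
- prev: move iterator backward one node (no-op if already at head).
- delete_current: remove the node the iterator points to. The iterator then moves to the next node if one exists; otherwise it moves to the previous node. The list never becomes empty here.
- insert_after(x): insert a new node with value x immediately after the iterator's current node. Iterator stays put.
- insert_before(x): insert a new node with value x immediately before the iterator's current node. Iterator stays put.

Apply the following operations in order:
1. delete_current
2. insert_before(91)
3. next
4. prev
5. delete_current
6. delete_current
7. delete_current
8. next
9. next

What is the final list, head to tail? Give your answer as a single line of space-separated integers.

Answer: 91

Derivation:
After 1 (delete_current): list=[1, 6, 3] cursor@1
After 2 (insert_before(91)): list=[91, 1, 6, 3] cursor@1
After 3 (next): list=[91, 1, 6, 3] cursor@6
After 4 (prev): list=[91, 1, 6, 3] cursor@1
After 5 (delete_current): list=[91, 6, 3] cursor@6
After 6 (delete_current): list=[91, 3] cursor@3
After 7 (delete_current): list=[91] cursor@91
After 8 (next): list=[91] cursor@91
After 9 (next): list=[91] cursor@91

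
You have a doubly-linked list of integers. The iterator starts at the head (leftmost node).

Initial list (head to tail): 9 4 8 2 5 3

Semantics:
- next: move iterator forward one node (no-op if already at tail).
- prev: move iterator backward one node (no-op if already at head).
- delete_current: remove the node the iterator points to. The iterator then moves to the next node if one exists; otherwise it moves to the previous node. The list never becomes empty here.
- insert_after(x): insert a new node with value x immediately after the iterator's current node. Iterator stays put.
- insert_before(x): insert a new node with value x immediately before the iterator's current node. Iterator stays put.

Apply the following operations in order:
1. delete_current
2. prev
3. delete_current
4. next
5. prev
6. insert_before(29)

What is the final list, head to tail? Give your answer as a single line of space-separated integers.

Answer: 29 8 2 5 3

Derivation:
After 1 (delete_current): list=[4, 8, 2, 5, 3] cursor@4
After 2 (prev): list=[4, 8, 2, 5, 3] cursor@4
After 3 (delete_current): list=[8, 2, 5, 3] cursor@8
After 4 (next): list=[8, 2, 5, 3] cursor@2
After 5 (prev): list=[8, 2, 5, 3] cursor@8
After 6 (insert_before(29)): list=[29, 8, 2, 5, 3] cursor@8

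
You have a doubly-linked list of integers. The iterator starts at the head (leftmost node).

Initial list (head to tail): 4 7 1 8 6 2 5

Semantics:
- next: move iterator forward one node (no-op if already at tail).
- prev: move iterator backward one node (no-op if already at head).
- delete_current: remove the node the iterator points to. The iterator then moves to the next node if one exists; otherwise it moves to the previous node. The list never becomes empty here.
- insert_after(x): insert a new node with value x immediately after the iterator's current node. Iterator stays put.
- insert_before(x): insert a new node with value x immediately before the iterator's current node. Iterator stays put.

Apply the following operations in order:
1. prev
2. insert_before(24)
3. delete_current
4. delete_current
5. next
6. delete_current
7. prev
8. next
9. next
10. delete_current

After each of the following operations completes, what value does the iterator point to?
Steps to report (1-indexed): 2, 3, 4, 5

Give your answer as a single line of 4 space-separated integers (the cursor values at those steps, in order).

After 1 (prev): list=[4, 7, 1, 8, 6, 2, 5] cursor@4
After 2 (insert_before(24)): list=[24, 4, 7, 1, 8, 6, 2, 5] cursor@4
After 3 (delete_current): list=[24, 7, 1, 8, 6, 2, 5] cursor@7
After 4 (delete_current): list=[24, 1, 8, 6, 2, 5] cursor@1
After 5 (next): list=[24, 1, 8, 6, 2, 5] cursor@8
After 6 (delete_current): list=[24, 1, 6, 2, 5] cursor@6
After 7 (prev): list=[24, 1, 6, 2, 5] cursor@1
After 8 (next): list=[24, 1, 6, 2, 5] cursor@6
After 9 (next): list=[24, 1, 6, 2, 5] cursor@2
After 10 (delete_current): list=[24, 1, 6, 5] cursor@5

Answer: 4 7 1 8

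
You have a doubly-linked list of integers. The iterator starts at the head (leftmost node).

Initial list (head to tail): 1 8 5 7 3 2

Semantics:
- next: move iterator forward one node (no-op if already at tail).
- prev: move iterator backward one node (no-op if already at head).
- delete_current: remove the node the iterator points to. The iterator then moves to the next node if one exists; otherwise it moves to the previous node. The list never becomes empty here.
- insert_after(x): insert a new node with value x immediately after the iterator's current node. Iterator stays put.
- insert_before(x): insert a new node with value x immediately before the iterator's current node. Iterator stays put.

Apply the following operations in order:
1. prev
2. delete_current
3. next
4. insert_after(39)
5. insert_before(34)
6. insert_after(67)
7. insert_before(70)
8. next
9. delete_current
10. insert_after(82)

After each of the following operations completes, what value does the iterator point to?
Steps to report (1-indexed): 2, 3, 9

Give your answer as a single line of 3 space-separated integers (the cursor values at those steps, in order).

Answer: 8 5 39

Derivation:
After 1 (prev): list=[1, 8, 5, 7, 3, 2] cursor@1
After 2 (delete_current): list=[8, 5, 7, 3, 2] cursor@8
After 3 (next): list=[8, 5, 7, 3, 2] cursor@5
After 4 (insert_after(39)): list=[8, 5, 39, 7, 3, 2] cursor@5
After 5 (insert_before(34)): list=[8, 34, 5, 39, 7, 3, 2] cursor@5
After 6 (insert_after(67)): list=[8, 34, 5, 67, 39, 7, 3, 2] cursor@5
After 7 (insert_before(70)): list=[8, 34, 70, 5, 67, 39, 7, 3, 2] cursor@5
After 8 (next): list=[8, 34, 70, 5, 67, 39, 7, 3, 2] cursor@67
After 9 (delete_current): list=[8, 34, 70, 5, 39, 7, 3, 2] cursor@39
After 10 (insert_after(82)): list=[8, 34, 70, 5, 39, 82, 7, 3, 2] cursor@39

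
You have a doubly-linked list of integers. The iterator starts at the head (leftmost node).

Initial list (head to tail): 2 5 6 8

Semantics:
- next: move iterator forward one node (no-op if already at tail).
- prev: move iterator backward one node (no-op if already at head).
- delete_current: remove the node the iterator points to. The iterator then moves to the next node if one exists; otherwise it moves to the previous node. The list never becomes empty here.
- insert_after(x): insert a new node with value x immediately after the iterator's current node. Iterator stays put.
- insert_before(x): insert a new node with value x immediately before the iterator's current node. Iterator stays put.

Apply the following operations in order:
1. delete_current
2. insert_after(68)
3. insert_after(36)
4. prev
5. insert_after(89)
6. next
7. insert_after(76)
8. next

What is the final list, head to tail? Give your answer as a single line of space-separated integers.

After 1 (delete_current): list=[5, 6, 8] cursor@5
After 2 (insert_after(68)): list=[5, 68, 6, 8] cursor@5
After 3 (insert_after(36)): list=[5, 36, 68, 6, 8] cursor@5
After 4 (prev): list=[5, 36, 68, 6, 8] cursor@5
After 5 (insert_after(89)): list=[5, 89, 36, 68, 6, 8] cursor@5
After 6 (next): list=[5, 89, 36, 68, 6, 8] cursor@89
After 7 (insert_after(76)): list=[5, 89, 76, 36, 68, 6, 8] cursor@89
After 8 (next): list=[5, 89, 76, 36, 68, 6, 8] cursor@76

Answer: 5 89 76 36 68 6 8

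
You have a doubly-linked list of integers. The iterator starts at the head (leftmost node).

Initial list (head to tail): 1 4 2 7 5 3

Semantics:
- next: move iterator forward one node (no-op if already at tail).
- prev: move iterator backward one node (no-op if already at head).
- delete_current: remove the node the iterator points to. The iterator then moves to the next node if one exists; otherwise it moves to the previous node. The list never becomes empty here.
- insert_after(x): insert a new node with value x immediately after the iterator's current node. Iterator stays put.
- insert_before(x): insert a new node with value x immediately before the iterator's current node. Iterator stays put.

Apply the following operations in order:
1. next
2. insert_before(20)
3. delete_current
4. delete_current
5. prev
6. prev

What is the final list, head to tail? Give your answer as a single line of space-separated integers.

After 1 (next): list=[1, 4, 2, 7, 5, 3] cursor@4
After 2 (insert_before(20)): list=[1, 20, 4, 2, 7, 5, 3] cursor@4
After 3 (delete_current): list=[1, 20, 2, 7, 5, 3] cursor@2
After 4 (delete_current): list=[1, 20, 7, 5, 3] cursor@7
After 5 (prev): list=[1, 20, 7, 5, 3] cursor@20
After 6 (prev): list=[1, 20, 7, 5, 3] cursor@1

Answer: 1 20 7 5 3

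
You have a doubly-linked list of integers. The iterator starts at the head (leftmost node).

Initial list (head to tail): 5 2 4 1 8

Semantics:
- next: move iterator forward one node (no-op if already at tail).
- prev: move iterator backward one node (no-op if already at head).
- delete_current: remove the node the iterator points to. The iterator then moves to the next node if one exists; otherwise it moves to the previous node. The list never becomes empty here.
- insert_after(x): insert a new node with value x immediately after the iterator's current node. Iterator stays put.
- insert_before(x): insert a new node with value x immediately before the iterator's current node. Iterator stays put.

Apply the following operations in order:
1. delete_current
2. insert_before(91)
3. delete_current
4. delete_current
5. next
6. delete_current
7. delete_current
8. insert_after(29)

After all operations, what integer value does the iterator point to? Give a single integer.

After 1 (delete_current): list=[2, 4, 1, 8] cursor@2
After 2 (insert_before(91)): list=[91, 2, 4, 1, 8] cursor@2
After 3 (delete_current): list=[91, 4, 1, 8] cursor@4
After 4 (delete_current): list=[91, 1, 8] cursor@1
After 5 (next): list=[91, 1, 8] cursor@8
After 6 (delete_current): list=[91, 1] cursor@1
After 7 (delete_current): list=[91] cursor@91
After 8 (insert_after(29)): list=[91, 29] cursor@91

Answer: 91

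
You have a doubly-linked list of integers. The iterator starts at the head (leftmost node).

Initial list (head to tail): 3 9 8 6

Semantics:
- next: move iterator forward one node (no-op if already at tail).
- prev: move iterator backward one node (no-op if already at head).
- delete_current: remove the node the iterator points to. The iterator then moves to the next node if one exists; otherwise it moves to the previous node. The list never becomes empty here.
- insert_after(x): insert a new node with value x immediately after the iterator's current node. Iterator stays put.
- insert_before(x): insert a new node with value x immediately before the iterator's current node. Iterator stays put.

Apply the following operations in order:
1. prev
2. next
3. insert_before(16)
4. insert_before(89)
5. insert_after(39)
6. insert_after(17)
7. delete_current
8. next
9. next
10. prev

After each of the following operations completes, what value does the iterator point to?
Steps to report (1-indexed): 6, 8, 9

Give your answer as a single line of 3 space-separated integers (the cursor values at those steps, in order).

Answer: 9 39 8

Derivation:
After 1 (prev): list=[3, 9, 8, 6] cursor@3
After 2 (next): list=[3, 9, 8, 6] cursor@9
After 3 (insert_before(16)): list=[3, 16, 9, 8, 6] cursor@9
After 4 (insert_before(89)): list=[3, 16, 89, 9, 8, 6] cursor@9
After 5 (insert_after(39)): list=[3, 16, 89, 9, 39, 8, 6] cursor@9
After 6 (insert_after(17)): list=[3, 16, 89, 9, 17, 39, 8, 6] cursor@9
After 7 (delete_current): list=[3, 16, 89, 17, 39, 8, 6] cursor@17
After 8 (next): list=[3, 16, 89, 17, 39, 8, 6] cursor@39
After 9 (next): list=[3, 16, 89, 17, 39, 8, 6] cursor@8
After 10 (prev): list=[3, 16, 89, 17, 39, 8, 6] cursor@39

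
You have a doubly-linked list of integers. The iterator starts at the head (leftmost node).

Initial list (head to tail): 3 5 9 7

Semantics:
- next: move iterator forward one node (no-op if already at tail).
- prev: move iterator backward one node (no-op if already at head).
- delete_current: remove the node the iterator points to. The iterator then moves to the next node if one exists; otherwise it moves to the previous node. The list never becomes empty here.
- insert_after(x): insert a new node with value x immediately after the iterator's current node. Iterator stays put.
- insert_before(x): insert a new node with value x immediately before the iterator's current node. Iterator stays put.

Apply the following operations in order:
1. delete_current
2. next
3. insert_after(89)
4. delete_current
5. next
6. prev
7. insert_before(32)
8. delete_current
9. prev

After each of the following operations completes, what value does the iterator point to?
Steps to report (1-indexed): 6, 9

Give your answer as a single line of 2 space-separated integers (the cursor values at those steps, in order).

After 1 (delete_current): list=[5, 9, 7] cursor@5
After 2 (next): list=[5, 9, 7] cursor@9
After 3 (insert_after(89)): list=[5, 9, 89, 7] cursor@9
After 4 (delete_current): list=[5, 89, 7] cursor@89
After 5 (next): list=[5, 89, 7] cursor@7
After 6 (prev): list=[5, 89, 7] cursor@89
After 7 (insert_before(32)): list=[5, 32, 89, 7] cursor@89
After 8 (delete_current): list=[5, 32, 7] cursor@7
After 9 (prev): list=[5, 32, 7] cursor@32

Answer: 89 32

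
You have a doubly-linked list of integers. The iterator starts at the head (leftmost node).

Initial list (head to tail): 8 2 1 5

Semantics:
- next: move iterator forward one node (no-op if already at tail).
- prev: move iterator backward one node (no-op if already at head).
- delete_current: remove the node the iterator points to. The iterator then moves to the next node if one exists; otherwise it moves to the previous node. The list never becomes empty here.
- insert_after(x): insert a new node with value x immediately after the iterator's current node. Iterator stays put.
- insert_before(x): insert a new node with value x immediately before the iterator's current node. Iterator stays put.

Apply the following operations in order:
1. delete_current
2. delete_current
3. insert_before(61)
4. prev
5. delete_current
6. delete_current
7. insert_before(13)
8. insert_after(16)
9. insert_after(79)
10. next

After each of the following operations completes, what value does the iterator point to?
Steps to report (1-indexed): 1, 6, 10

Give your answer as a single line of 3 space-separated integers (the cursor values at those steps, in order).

After 1 (delete_current): list=[2, 1, 5] cursor@2
After 2 (delete_current): list=[1, 5] cursor@1
After 3 (insert_before(61)): list=[61, 1, 5] cursor@1
After 4 (prev): list=[61, 1, 5] cursor@61
After 5 (delete_current): list=[1, 5] cursor@1
After 6 (delete_current): list=[5] cursor@5
After 7 (insert_before(13)): list=[13, 5] cursor@5
After 8 (insert_after(16)): list=[13, 5, 16] cursor@5
After 9 (insert_after(79)): list=[13, 5, 79, 16] cursor@5
After 10 (next): list=[13, 5, 79, 16] cursor@79

Answer: 2 5 79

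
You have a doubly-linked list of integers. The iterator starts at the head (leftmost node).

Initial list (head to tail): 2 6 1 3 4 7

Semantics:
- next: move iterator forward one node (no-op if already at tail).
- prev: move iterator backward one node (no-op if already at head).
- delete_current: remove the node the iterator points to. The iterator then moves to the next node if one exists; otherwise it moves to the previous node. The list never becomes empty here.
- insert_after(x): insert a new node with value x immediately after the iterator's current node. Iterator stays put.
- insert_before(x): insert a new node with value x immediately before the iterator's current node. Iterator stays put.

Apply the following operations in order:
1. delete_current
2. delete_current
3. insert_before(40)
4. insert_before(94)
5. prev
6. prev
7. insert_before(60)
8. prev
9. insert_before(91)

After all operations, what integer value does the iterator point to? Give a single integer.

Answer: 60

Derivation:
After 1 (delete_current): list=[6, 1, 3, 4, 7] cursor@6
After 2 (delete_current): list=[1, 3, 4, 7] cursor@1
After 3 (insert_before(40)): list=[40, 1, 3, 4, 7] cursor@1
After 4 (insert_before(94)): list=[40, 94, 1, 3, 4, 7] cursor@1
After 5 (prev): list=[40, 94, 1, 3, 4, 7] cursor@94
After 6 (prev): list=[40, 94, 1, 3, 4, 7] cursor@40
After 7 (insert_before(60)): list=[60, 40, 94, 1, 3, 4, 7] cursor@40
After 8 (prev): list=[60, 40, 94, 1, 3, 4, 7] cursor@60
After 9 (insert_before(91)): list=[91, 60, 40, 94, 1, 3, 4, 7] cursor@60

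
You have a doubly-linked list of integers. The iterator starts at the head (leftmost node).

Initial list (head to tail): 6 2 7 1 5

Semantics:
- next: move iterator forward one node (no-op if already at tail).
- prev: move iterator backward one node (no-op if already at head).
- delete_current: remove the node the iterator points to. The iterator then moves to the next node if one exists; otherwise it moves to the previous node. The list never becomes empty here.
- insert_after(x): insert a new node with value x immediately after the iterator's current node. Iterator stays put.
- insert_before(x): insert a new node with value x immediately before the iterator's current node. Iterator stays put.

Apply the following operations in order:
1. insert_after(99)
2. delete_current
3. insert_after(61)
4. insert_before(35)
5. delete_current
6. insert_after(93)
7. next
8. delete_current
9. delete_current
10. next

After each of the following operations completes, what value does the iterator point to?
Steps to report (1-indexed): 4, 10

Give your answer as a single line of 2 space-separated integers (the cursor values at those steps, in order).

Answer: 99 1

Derivation:
After 1 (insert_after(99)): list=[6, 99, 2, 7, 1, 5] cursor@6
After 2 (delete_current): list=[99, 2, 7, 1, 5] cursor@99
After 3 (insert_after(61)): list=[99, 61, 2, 7, 1, 5] cursor@99
After 4 (insert_before(35)): list=[35, 99, 61, 2, 7, 1, 5] cursor@99
After 5 (delete_current): list=[35, 61, 2, 7, 1, 5] cursor@61
After 6 (insert_after(93)): list=[35, 61, 93, 2, 7, 1, 5] cursor@61
After 7 (next): list=[35, 61, 93, 2, 7, 1, 5] cursor@93
After 8 (delete_current): list=[35, 61, 2, 7, 1, 5] cursor@2
After 9 (delete_current): list=[35, 61, 7, 1, 5] cursor@7
After 10 (next): list=[35, 61, 7, 1, 5] cursor@1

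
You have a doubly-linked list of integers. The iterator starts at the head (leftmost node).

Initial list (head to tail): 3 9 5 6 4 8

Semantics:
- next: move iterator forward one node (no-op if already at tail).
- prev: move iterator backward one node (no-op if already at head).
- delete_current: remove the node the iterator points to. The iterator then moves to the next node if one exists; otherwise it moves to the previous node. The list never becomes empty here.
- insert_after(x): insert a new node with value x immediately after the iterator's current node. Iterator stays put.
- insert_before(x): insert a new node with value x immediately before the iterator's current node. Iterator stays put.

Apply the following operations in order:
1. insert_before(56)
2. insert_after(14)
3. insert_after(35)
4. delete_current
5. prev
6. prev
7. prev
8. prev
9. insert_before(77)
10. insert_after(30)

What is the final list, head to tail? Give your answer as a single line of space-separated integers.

Answer: 77 56 30 35 14 9 5 6 4 8

Derivation:
After 1 (insert_before(56)): list=[56, 3, 9, 5, 6, 4, 8] cursor@3
After 2 (insert_after(14)): list=[56, 3, 14, 9, 5, 6, 4, 8] cursor@3
After 3 (insert_after(35)): list=[56, 3, 35, 14, 9, 5, 6, 4, 8] cursor@3
After 4 (delete_current): list=[56, 35, 14, 9, 5, 6, 4, 8] cursor@35
After 5 (prev): list=[56, 35, 14, 9, 5, 6, 4, 8] cursor@56
After 6 (prev): list=[56, 35, 14, 9, 5, 6, 4, 8] cursor@56
After 7 (prev): list=[56, 35, 14, 9, 5, 6, 4, 8] cursor@56
After 8 (prev): list=[56, 35, 14, 9, 5, 6, 4, 8] cursor@56
After 9 (insert_before(77)): list=[77, 56, 35, 14, 9, 5, 6, 4, 8] cursor@56
After 10 (insert_after(30)): list=[77, 56, 30, 35, 14, 9, 5, 6, 4, 8] cursor@56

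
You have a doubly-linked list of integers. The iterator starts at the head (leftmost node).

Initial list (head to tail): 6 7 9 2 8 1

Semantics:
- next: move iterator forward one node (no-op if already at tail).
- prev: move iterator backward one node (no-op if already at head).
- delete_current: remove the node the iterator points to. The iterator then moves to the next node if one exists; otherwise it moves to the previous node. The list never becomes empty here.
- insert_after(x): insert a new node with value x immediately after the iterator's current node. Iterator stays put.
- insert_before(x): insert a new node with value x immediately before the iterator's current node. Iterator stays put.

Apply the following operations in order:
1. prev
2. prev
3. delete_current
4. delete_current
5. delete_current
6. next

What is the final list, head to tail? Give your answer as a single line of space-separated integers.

Answer: 2 8 1

Derivation:
After 1 (prev): list=[6, 7, 9, 2, 8, 1] cursor@6
After 2 (prev): list=[6, 7, 9, 2, 8, 1] cursor@6
After 3 (delete_current): list=[7, 9, 2, 8, 1] cursor@7
After 4 (delete_current): list=[9, 2, 8, 1] cursor@9
After 5 (delete_current): list=[2, 8, 1] cursor@2
After 6 (next): list=[2, 8, 1] cursor@8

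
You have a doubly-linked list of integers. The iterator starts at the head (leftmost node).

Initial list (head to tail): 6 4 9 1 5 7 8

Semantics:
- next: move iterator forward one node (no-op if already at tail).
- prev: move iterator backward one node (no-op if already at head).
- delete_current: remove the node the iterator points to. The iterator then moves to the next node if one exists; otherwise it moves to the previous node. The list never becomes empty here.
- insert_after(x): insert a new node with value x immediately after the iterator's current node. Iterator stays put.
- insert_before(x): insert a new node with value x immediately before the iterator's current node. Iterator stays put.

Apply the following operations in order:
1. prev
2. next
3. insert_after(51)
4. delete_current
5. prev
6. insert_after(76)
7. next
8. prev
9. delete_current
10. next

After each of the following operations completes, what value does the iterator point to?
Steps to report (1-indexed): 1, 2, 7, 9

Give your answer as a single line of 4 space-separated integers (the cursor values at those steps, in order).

After 1 (prev): list=[6, 4, 9, 1, 5, 7, 8] cursor@6
After 2 (next): list=[6, 4, 9, 1, 5, 7, 8] cursor@4
After 3 (insert_after(51)): list=[6, 4, 51, 9, 1, 5, 7, 8] cursor@4
After 4 (delete_current): list=[6, 51, 9, 1, 5, 7, 8] cursor@51
After 5 (prev): list=[6, 51, 9, 1, 5, 7, 8] cursor@6
After 6 (insert_after(76)): list=[6, 76, 51, 9, 1, 5, 7, 8] cursor@6
After 7 (next): list=[6, 76, 51, 9, 1, 5, 7, 8] cursor@76
After 8 (prev): list=[6, 76, 51, 9, 1, 5, 7, 8] cursor@6
After 9 (delete_current): list=[76, 51, 9, 1, 5, 7, 8] cursor@76
After 10 (next): list=[76, 51, 9, 1, 5, 7, 8] cursor@51

Answer: 6 4 76 76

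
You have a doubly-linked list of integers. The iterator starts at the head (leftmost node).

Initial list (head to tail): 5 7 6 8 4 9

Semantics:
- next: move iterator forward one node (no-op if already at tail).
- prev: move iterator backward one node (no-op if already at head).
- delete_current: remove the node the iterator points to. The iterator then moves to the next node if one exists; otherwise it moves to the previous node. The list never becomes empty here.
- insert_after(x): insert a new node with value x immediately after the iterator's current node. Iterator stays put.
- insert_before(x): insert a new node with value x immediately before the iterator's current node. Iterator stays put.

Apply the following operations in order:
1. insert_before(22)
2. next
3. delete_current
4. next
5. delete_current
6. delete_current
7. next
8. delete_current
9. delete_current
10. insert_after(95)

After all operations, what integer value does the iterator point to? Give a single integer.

After 1 (insert_before(22)): list=[22, 5, 7, 6, 8, 4, 9] cursor@5
After 2 (next): list=[22, 5, 7, 6, 8, 4, 9] cursor@7
After 3 (delete_current): list=[22, 5, 6, 8, 4, 9] cursor@6
After 4 (next): list=[22, 5, 6, 8, 4, 9] cursor@8
After 5 (delete_current): list=[22, 5, 6, 4, 9] cursor@4
After 6 (delete_current): list=[22, 5, 6, 9] cursor@9
After 7 (next): list=[22, 5, 6, 9] cursor@9
After 8 (delete_current): list=[22, 5, 6] cursor@6
After 9 (delete_current): list=[22, 5] cursor@5
After 10 (insert_after(95)): list=[22, 5, 95] cursor@5

Answer: 5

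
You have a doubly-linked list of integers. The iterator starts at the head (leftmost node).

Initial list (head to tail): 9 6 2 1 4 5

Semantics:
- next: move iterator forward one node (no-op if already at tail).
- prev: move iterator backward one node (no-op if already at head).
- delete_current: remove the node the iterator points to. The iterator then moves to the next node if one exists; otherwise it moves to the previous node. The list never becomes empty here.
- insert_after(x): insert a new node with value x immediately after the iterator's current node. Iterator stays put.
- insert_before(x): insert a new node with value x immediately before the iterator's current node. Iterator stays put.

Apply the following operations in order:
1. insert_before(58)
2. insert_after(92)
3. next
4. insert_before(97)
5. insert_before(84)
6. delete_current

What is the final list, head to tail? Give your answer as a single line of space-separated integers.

Answer: 58 9 97 84 6 2 1 4 5

Derivation:
After 1 (insert_before(58)): list=[58, 9, 6, 2, 1, 4, 5] cursor@9
After 2 (insert_after(92)): list=[58, 9, 92, 6, 2, 1, 4, 5] cursor@9
After 3 (next): list=[58, 9, 92, 6, 2, 1, 4, 5] cursor@92
After 4 (insert_before(97)): list=[58, 9, 97, 92, 6, 2, 1, 4, 5] cursor@92
After 5 (insert_before(84)): list=[58, 9, 97, 84, 92, 6, 2, 1, 4, 5] cursor@92
After 6 (delete_current): list=[58, 9, 97, 84, 6, 2, 1, 4, 5] cursor@6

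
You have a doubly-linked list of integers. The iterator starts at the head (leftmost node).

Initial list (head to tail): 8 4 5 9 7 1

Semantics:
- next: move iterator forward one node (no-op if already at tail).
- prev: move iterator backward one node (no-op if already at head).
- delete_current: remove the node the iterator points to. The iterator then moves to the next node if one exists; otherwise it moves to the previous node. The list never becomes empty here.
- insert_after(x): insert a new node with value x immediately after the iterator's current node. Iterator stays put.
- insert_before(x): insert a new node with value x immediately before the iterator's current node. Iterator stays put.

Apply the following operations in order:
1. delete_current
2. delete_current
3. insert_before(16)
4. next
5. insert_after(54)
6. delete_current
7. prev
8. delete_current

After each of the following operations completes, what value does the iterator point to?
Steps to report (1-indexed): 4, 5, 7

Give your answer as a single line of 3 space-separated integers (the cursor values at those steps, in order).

After 1 (delete_current): list=[4, 5, 9, 7, 1] cursor@4
After 2 (delete_current): list=[5, 9, 7, 1] cursor@5
After 3 (insert_before(16)): list=[16, 5, 9, 7, 1] cursor@5
After 4 (next): list=[16, 5, 9, 7, 1] cursor@9
After 5 (insert_after(54)): list=[16, 5, 9, 54, 7, 1] cursor@9
After 6 (delete_current): list=[16, 5, 54, 7, 1] cursor@54
After 7 (prev): list=[16, 5, 54, 7, 1] cursor@5
After 8 (delete_current): list=[16, 54, 7, 1] cursor@54

Answer: 9 9 5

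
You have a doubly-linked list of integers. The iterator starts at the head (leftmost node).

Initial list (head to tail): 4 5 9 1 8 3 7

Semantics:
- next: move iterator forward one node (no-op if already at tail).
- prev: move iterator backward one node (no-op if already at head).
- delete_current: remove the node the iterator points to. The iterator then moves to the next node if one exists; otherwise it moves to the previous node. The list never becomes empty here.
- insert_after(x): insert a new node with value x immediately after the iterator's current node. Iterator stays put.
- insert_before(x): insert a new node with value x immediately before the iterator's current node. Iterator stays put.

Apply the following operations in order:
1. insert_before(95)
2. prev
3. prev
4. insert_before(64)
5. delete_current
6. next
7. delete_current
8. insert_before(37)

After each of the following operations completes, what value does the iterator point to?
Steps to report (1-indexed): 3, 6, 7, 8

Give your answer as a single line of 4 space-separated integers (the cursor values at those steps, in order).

After 1 (insert_before(95)): list=[95, 4, 5, 9, 1, 8, 3, 7] cursor@4
After 2 (prev): list=[95, 4, 5, 9, 1, 8, 3, 7] cursor@95
After 3 (prev): list=[95, 4, 5, 9, 1, 8, 3, 7] cursor@95
After 4 (insert_before(64)): list=[64, 95, 4, 5, 9, 1, 8, 3, 7] cursor@95
After 5 (delete_current): list=[64, 4, 5, 9, 1, 8, 3, 7] cursor@4
After 6 (next): list=[64, 4, 5, 9, 1, 8, 3, 7] cursor@5
After 7 (delete_current): list=[64, 4, 9, 1, 8, 3, 7] cursor@9
After 8 (insert_before(37)): list=[64, 4, 37, 9, 1, 8, 3, 7] cursor@9

Answer: 95 5 9 9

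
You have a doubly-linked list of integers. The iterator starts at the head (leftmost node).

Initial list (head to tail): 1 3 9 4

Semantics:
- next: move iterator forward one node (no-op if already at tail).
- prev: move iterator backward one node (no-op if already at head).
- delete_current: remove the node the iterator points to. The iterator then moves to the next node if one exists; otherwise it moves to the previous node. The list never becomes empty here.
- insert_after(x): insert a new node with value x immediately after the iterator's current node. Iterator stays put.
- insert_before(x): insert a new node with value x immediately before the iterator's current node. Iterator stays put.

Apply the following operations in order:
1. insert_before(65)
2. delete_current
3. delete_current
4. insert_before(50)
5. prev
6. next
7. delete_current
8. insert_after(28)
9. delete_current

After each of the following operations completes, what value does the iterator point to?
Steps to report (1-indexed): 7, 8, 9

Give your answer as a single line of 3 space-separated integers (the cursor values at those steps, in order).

After 1 (insert_before(65)): list=[65, 1, 3, 9, 4] cursor@1
After 2 (delete_current): list=[65, 3, 9, 4] cursor@3
After 3 (delete_current): list=[65, 9, 4] cursor@9
After 4 (insert_before(50)): list=[65, 50, 9, 4] cursor@9
After 5 (prev): list=[65, 50, 9, 4] cursor@50
After 6 (next): list=[65, 50, 9, 4] cursor@9
After 7 (delete_current): list=[65, 50, 4] cursor@4
After 8 (insert_after(28)): list=[65, 50, 4, 28] cursor@4
After 9 (delete_current): list=[65, 50, 28] cursor@28

Answer: 4 4 28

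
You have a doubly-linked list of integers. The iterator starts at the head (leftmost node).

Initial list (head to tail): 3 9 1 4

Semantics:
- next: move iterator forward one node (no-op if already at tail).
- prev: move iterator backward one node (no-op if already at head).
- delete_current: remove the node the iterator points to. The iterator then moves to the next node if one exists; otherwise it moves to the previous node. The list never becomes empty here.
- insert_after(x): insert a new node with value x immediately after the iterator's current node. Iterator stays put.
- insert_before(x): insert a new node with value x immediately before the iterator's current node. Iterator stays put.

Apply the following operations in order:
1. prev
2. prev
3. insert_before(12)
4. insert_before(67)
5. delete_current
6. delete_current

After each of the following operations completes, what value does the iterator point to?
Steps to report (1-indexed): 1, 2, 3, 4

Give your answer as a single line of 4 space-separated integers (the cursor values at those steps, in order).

Answer: 3 3 3 3

Derivation:
After 1 (prev): list=[3, 9, 1, 4] cursor@3
After 2 (prev): list=[3, 9, 1, 4] cursor@3
After 3 (insert_before(12)): list=[12, 3, 9, 1, 4] cursor@3
After 4 (insert_before(67)): list=[12, 67, 3, 9, 1, 4] cursor@3
After 5 (delete_current): list=[12, 67, 9, 1, 4] cursor@9
After 6 (delete_current): list=[12, 67, 1, 4] cursor@1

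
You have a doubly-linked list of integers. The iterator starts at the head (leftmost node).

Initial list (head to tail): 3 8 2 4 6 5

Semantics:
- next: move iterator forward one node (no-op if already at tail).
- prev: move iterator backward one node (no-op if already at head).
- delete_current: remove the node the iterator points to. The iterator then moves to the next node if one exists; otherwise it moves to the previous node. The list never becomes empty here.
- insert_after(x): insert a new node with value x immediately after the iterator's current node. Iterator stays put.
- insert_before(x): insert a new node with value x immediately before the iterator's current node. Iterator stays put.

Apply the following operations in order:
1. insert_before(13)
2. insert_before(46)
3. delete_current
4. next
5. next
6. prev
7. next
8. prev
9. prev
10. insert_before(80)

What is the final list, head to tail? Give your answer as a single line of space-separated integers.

Answer: 13 46 80 8 2 4 6 5

Derivation:
After 1 (insert_before(13)): list=[13, 3, 8, 2, 4, 6, 5] cursor@3
After 2 (insert_before(46)): list=[13, 46, 3, 8, 2, 4, 6, 5] cursor@3
After 3 (delete_current): list=[13, 46, 8, 2, 4, 6, 5] cursor@8
After 4 (next): list=[13, 46, 8, 2, 4, 6, 5] cursor@2
After 5 (next): list=[13, 46, 8, 2, 4, 6, 5] cursor@4
After 6 (prev): list=[13, 46, 8, 2, 4, 6, 5] cursor@2
After 7 (next): list=[13, 46, 8, 2, 4, 6, 5] cursor@4
After 8 (prev): list=[13, 46, 8, 2, 4, 6, 5] cursor@2
After 9 (prev): list=[13, 46, 8, 2, 4, 6, 5] cursor@8
After 10 (insert_before(80)): list=[13, 46, 80, 8, 2, 4, 6, 5] cursor@8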